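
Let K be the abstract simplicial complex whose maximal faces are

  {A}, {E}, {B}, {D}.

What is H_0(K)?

Order the vertices as A < B < D < E. Listing each simplex with vertices in this order, K has dimension 0 with simplices:

  0-simplices (4): A, B, D, E

giving chain groups C_0 ≅ Z^4.

From H_k ≅ ker(∂_k) / im(∂_{k+1}) we obtain:

  H_0: rank C_0 − rank ∂_1 = 4 − 0 = 4, and there is no ∂_1, so H_0 ≅ Z^4.

H_0 = Z^4.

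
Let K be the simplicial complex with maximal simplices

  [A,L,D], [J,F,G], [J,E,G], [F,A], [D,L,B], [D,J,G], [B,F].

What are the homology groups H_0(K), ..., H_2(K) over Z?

Order the vertices as A < B < D < E < F < G < J < L. Listing each simplex with vertices in this order, K has dimension 2 with simplices:

  0-simplices (8): A, B, D, E, F, G, J, L
  1-simplices (14): AD, AF, AL, BD, BF, BL, DG, DJ, DL, EG, EJ, FG, FJ, GJ
  2-simplices (5): ADL, BDL, DGJ, EGJ, FGJ

giving chain groups C_0 ≅ Z^8, C_1 ≅ Z^14, C_2 ≅ Z^5.

The boundary map ∂_1: C_1 → C_0 is given by ∂[p,q] = [q] − [p]. For instance
  ∂AL = L − A.
This gives a 8×14 integer matrix of rank 7; reducing to Smith normal form yields diagonal entries (1,1,1,1,1,1,1).

Boundary ∂_2: C_2 → C_1 sends each 2-simplex [p,q,r] to [q,r] − [p,r] + [p,q]. For instance
  ∂BDL = DL − BL + BD,
  ∂FGJ = GJ − FJ + FG.
The 14×5 boundary matrix has rank 5 and Smith normal form diag(1,1,1,1,1).

Now H_k = ker ∂_k / im ∂_{k+1}, so:

  H_0: rank C_0 − rank ∂_1 = 8 − 7 = 1, and the invariant factors of ∂_1 are all 1, so H_0 ≅ Z.
  H_1: rank ker ∂_1 − rank ∂_2 = (14 − 7) − 5 = 2, and the invariant factors of ∂_2 are all 1, so H_1 ≅ Z^2.
  H_2: rank ker ∂_2 − rank ∂_3 = (5 − 5) − 0 = 0, and there is no ∂_3, so H_2 ≅ 0.

H_0 = Z,  H_1 = Z^2,  H_2 = 0.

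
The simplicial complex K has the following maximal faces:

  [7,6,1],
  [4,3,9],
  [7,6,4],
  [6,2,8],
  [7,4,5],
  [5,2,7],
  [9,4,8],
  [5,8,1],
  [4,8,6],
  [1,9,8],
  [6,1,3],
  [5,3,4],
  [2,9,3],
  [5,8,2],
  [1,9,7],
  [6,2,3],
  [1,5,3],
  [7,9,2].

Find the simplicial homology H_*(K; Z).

H_0 ≅ Z,  H_1 ≅ Z^2,  H_2 ≅ Z.

K has 9 vertices, 27 edges, 18 triangles.
rank ∂_0 = 0, rank ∂_1 = 8 ⇒ b_0 = 9 − 0 − 8 = 1; all invariant factors of ∂_1 are 1 so no torsion. So H_0 = Z.
rank ∂_1 = 8, rank ∂_2 = 17 ⇒ b_1 = 27 − 8 − 17 = 2; all invariant factors of ∂_2 are 1 so no torsion. So H_1 = Z^2.
rank ∂_2 = 17, rank ∂_3 = 0 ⇒ b_2 = 18 − 17 − 0 = 1. So H_2 = Z.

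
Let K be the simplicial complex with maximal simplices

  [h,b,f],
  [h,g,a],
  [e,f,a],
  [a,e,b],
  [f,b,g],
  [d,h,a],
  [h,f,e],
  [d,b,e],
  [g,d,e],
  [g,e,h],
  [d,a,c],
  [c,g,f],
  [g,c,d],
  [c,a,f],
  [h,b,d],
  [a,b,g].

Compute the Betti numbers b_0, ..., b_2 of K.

b_0 = 1, b_1 = 2, b_2 = 1.

Take the total order a < b < c < d < e < f < g < h on the vertex set. Then K (dimension 2) consists of the simplices:

  0-simplices (8): a, b, c, d, e, f, g, h
  1-simplices (24): ab, ac, ad, ae, af, ag, ah, bd, be, bf, bg, bh, cd, cf, cg, de, dg, dh, ef, eg, eh, fg, fh, gh
  2-simplices (16): abe, abg, acd, acf, adh, aef, agh, bde, bdh, bfg, bfh, cdg, cfg, deg, efh, egh

giving chain groups C_0 ≅ Z^8, C_1 ≅ Z^24, C_2 ≅ Z^16.

The boundary map ∂_1: C_1 → C_0 maps an edge to its endpoints' difference, ∂[p,q] = q − p.
The resulting 8×24 matrix has rank 7, and its Smith normal form has invariant factors (1,1,1,1,1,1,1).

∂_2: C_2 → C_1 sends each 2-simplex [p,q,r] to [q,r] − [p,r] + [p,q]. For instance
  ∂bde = de − be + bd,
  ∂abg = bg − ag + ab.
This gives a 24×16 integer matrix of rank 15; reducing to Smith normal form yields diagonal entries (1,1,1,1,1,1,1,1,1,1,1,1,1,1,1).

Now H_k = ker ∂_k / im ∂_{k+1}, so:

  H_0: rank C_0 − rank ∂_1 = 8 − 7 = 1, and the invariant factors of ∂_1 are all 1, so H_0 = Z.
  H_1: rank ker ∂_1 − rank ∂_2 = (24 − 7) − 15 = 2, and the invariant factors of ∂_2 are all 1, so H_1 = Z^2.
  H_2: rank ker ∂_2 − rank ∂_3 = (16 − 15) − 0 = 1, and there is no ∂_3, so H_2 = Z.

(K is a triangulation of the torus T^2.)

Hence the Betti numbers are b_0 = 1, b_1 = 2, b_2 = 1.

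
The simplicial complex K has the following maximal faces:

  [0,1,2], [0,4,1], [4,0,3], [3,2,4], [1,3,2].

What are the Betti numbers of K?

b_0 = 1, b_1 = 1, b_2 = 0.

Order the vertices as 0 < 1 < 2 < 3 < 4. Listing each simplex with vertices in this order, K has dimension 2 with simplices:

  0-simplices (5): [0], [1], [2], [3], [4]
  1-simplices (10): [0,1], [0,2], [0,3], [0,4], [1,2], [1,3], [1,4], [2,3], [2,4], [3,4]
  2-simplices (5): [0,1,2], [0,1,4], [0,3,4], [1,2,3], [2,3,4]

so the chain groups are C_0 ≅ Z^5, C_1 ≅ Z^10, C_2 ≅ Z^5.

The boundary map ∂_1: C_1 → C_0 is given by ∂[p,q] = [q] − [p]. For instance
  ∂[2,3] = [3] − [2].
The 5×10 boundary matrix has rank 4 and Smith normal form diag(1,1,1,1).

∂_2: C_2 → C_1 acts by ∂[p,q,r] = [q,r] − [p,r] + [p,q]. For instance
  ∂[1,2,3] = [2,3] − [1,3] + [1,2],
  ∂[0,1,4] = [1,4] − [0,4] + [0,1].
The resulting 10×5 matrix has rank 5, and its Smith normal form has invariant factors (1,1,1,1,1).

Now H_k = ker ∂_k / im ∂_{k+1}, so:

  H_0: rank C_0 − rank ∂_1 = 5 − 4 = 1, and the invariant factors of ∂_1 are all 1, so H_0 = Z.
  H_1: rank ker ∂_1 − rank ∂_2 = (10 − 4) − 5 = 1, and the invariant factors of ∂_2 are all 1, so H_1 = Z.
  H_2: rank ker ∂_2 − rank ∂_3 = (5 − 5) − 0 = 0, and there is no ∂_3, so H_2 = 0.

As a check, the Euler characteristic is 5 − 10 + 5 = 0, which agrees with 1 − 1 + 0 = 0.
(K is a triangulation of the Möbius band.)

Hence the Betti numbers are b_0 = 1, b_1 = 1, b_2 = 0.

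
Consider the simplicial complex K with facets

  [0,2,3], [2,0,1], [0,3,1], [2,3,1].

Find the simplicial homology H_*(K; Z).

Fix the vertex order 0 < 1 < 2 < 3 and write every simplex with vertices in increasing order. Then dim K = 2 and the simplices of K are:

  0-simplices (4): [0], [1], [2], [3]
  1-simplices (6): [0,1], [0,2], [0,3], [1,2], [1,3], [2,3]
  2-simplices (4): [0,1,2], [0,1,3], [0,2,3], [1,2,3]

giving chain groups C_0 ≅ Z^4, C_1 ≅ Z^6, C_2 ≅ Z^4.

The boundary map ∂_1: C_1 → C_0 sends each edge [p,q] (with p < q) to q − p. For instance
  ∂[0,1] = [1] − [0].
The resulting 4×6 matrix has rank 3, and its Smith normal form has invariant factors (1,1,1).

The boundary map ∂_2: C_2 → C_1 maps a triangle to the signed sum of its edges. For instance
  ∂[0,2,3] = [2,3] − [0,3] + [0,2],
  ∂[0,1,3] = [1,3] − [0,3] + [0,1].
The resulting 6×4 matrix has rank 3, and its Smith normal form has invariant factors (1,1,1).

Computing H_k = (kernel of ∂_k) / (image of ∂_{k+1}):

  H_0: rank C_0 − rank ∂_1 = 4 − 3 = 1, and the invariant factors of ∂_1 are all 1, so H_0 ≅ Z.
  H_1: rank ker ∂_1 − rank ∂_2 = (6 − 3) − 3 = 0, and the invariant factors of ∂_2 are all 1, so H_1 ≅ 0.
  H_2: rank ker ∂_2 − rank ∂_3 = (4 − 3) − 0 = 1, and there is no ∂_3, so H_2 ≅ Z.

(K is a triangulation of the 2-sphere S^2.)

H_0 ≅ Z,  H_1 = 0,  H_2 ≅ Z.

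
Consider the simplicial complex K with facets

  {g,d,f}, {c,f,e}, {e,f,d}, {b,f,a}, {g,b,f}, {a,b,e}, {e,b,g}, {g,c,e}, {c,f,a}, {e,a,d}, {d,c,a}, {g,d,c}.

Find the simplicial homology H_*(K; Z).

Take the total order a < b < c < d < e < f < g on the vertex set. Then K (dimension 2) consists of the simplices:

  0-simplices (7): a, b, c, d, e, f, g
  1-simplices (18): ab, ac, ad, ae, af, be, bf, bg, cd, ce, cf, cg, de, df, dg, ef, eg, fg
  2-simplices (12): abe, abf, acd, acf, ade, beg, bfg, cdg, cef, ceg, def, dfg

giving chain groups C_0 ≅ Z^7, C_1 ≅ Z^18, C_2 ≅ Z^12.

Boundary ∂_1: C_1 → C_0 is given by ∂[p,q] = [q] − [p]. For instance
  ∂ab = b − a.
This gives a 7×18 integer matrix of rank 6; reducing to Smith normal form yields diagonal entries (1,1,1,1,1,1).

∂_2: C_2 → C_1 sends each 2-simplex [p,q,r] to [q,r] − [p,r] + [p,q]. For instance
  ∂bfg = fg − bg + bf,
  ∂acd = cd − ad + ac.
The 18×12 boundary matrix has rank 12 and Smith normal form diag(1,1,1,1,1,1,1,1,1,1,1,2).

From H_k ≅ ker(∂_k) / im(∂_{k+1}) we obtain:

  H_0: rank C_0 − rank ∂_1 = 7 − 6 = 1, and the invariant factors of ∂_1 are all 1, so H_0 = Z.
  H_1: rank ker ∂_1 − rank ∂_2 = (18 − 6) − 12 = 0, and ∂_2 has invariant factor 2 > 1, so H_1 = Z_2.
  H_2: rank ker ∂_2 − rank ∂_3 = (12 − 12) − 0 = 0, and there is no ∂_3, so H_2 = 0.

(K is a triangulation of the real projective plane RP^2.)

H_0 = Z,  H_1 = Z_2,  H_2 = 0.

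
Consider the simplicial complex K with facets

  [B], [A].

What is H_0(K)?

H_0 = Z^2.

Order the vertices as A < B. Listing each simplex with vertices in this order, K has dimension 0 with simplices:

  0-simplices (2): A, B

so the chain groups are C_0 ≅ Z^2.

Now H_k = ker ∂_k / im ∂_{k+1}, so:

  H_0: rank C_0 − rank ∂_1 = 2 − 0 = 2, and there is no ∂_1, so H_0 = Z^2.

(K is a triangulation of a set of 2 points.)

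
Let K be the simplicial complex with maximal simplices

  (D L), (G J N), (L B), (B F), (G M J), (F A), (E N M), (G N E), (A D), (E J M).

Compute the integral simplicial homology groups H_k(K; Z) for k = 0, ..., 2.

Order the vertices as A < B < D < E < F < G < J < L < M < N. Listing each simplex with vertices in this order, K has dimension 2 with simplices:

  0-simplices (10): A, B, D, E, F, G, J, L, M, N
  1-simplices (15): AD, AF, BF, BL, DL, EG, EJ, EM, EN, GJ, GM, GN, JM, JN, MN
  2-simplices (5): EGN, EJM, EMN, GJM, GJN

giving chain groups C_0 ≅ Z^10, C_1 ≅ Z^15, C_2 ≅ Z^5.

Boundary ∂_1: C_1 → C_0 maps an edge to its endpoints' difference, ∂[p,q] = q − p.
As a 10×15 matrix over Z this has rank 8, with invariant factors (1,1,1,1,1,1,1,1).

Boundary ∂_2: C_2 → C_1 sends each 2-simplex [p,q,r] to [q,r] − [p,r] + [p,q]. For instance
  ∂EMN = MN − EN + EM,
  ∂GJN = JN − GN + GJ.
The resulting 15×5 matrix has rank 5, and its Smith normal form has invariant factors (1,1,1,1,1).

Reading off H_k = ker ∂_k / im ∂_{k+1}:

  H_0: rank C_0 − rank ∂_1 = 10 − 8 = 2, and the invariant factors of ∂_1 are all 1, so H_0 ≅ Z^2.
  H_1: rank ker ∂_1 − rank ∂_2 = (15 − 8) − 5 = 2, and the invariant factors of ∂_2 are all 1, so H_1 ≅ Z^2.
  H_2: rank ker ∂_2 − rank ∂_3 = (5 − 5) − 0 = 0, and there is no ∂_3, so H_2 ≅ 0.

H_0 = Z^2,  H_1 = Z^2,  H_2 = 0.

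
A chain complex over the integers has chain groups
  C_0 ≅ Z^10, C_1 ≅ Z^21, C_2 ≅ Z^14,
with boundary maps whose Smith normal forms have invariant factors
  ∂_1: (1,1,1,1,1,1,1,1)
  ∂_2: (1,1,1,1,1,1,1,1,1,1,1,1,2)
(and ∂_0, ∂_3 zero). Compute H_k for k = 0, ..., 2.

H_0 ≅ Z^2,  H_1 ≅ Z/2Z,  H_2 ≅ Z.

H_0: b_0 = 10 − 0 − 8 = 2; torsion from ∂_1 factors > 1: none. So H_0 ≅ Z^2.
H_1: b_1 = 21 − 8 − 13 = 0; torsion from ∂_2 factors > 1: [2]. So H_1 ≅ Z/2Z.
H_2: b_2 = 14 − 13 − 0 = 1; torsion from ∂_3 factors > 1: none. So H_2 ≅ Z.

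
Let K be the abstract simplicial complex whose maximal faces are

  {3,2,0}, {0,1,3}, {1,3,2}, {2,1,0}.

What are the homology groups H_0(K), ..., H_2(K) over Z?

Fix the vertex order 0 < 1 < 2 < 3 and write every simplex with vertices in increasing order. Then dim K = 2 and the simplices of K are:

  0-simplices (4): [0], [1], [2], [3]
  1-simplices (6): [0,1], [0,2], [0,3], [1,2], [1,3], [2,3]
  2-simplices (4): [0,1,2], [0,1,3], [0,2,3], [1,2,3]

so the chain groups are C_0 ≅ Z^4, C_1 ≅ Z^6, C_2 ≅ Z^4.

∂_1: C_1 → C_0 sends each edge [p,q] (with p < q) to q − p.
As a 4×6 matrix over Z this has rank 3, with invariant factors (1,1,1).

The boundary map ∂_2: C_2 → C_1 maps a triangle to the signed sum of its edges. For instance
  ∂[1,2,3] = [2,3] − [1,3] + [1,2],
  ∂[0,1,3] = [1,3] − [0,3] + [0,1].
This gives a 6×4 integer matrix of rank 3; reducing to Smith normal form yields diagonal entries (1,1,1).

Now H_k = ker ∂_k / im ∂_{k+1}, so:

  H_0: rank C_0 − rank ∂_1 = 4 − 3 = 1, and the invariant factors of ∂_1 are all 1, so H_0 ≅ Z.
  H_1: rank ker ∂_1 − rank ∂_2 = (6 − 3) − 3 = 0, and the invariant factors of ∂_2 are all 1, so H_1 ≅ 0.
  H_2: rank ker ∂_2 − rank ∂_3 = (4 − 3) − 0 = 1, and there is no ∂_3, so H_2 ≅ Z.

As a check, the Euler characteristic is 4 − 6 + 4 = 2, which agrees with 1 − 0 + 1 = 2.

H_0 = Z,  H_1 = 0,  H_2 = Z.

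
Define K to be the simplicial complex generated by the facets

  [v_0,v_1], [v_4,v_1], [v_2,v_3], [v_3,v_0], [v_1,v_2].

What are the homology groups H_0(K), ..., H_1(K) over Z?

H_0 = Z,  H_1 = Z.

K has 5 vertices, 5 edges.
rank ∂_0 = 0, rank ∂_1 = 4 ⇒ b_0 = 5 − 0 − 4 = 1; all invariant factors of ∂_1 are 1 so no torsion. So H_0 = Z.
rank ∂_1 = 4, rank ∂_2 = 0 ⇒ b_1 = 5 − 4 − 0 = 1. So H_1 = Z.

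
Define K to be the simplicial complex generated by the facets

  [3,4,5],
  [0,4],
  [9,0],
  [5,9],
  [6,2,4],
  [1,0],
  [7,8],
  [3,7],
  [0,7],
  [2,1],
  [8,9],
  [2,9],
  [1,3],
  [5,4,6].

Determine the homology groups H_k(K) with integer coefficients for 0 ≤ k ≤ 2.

K has 10 vertices, 18 edges, 3 triangles.
rank ∂_0 = 0, rank ∂_1 = 9 ⇒ b_0 = 10 − 0 − 9 = 1; all invariant factors of ∂_1 are 1 so no torsion. So H_0 = Z.
rank ∂_1 = 9, rank ∂_2 = 3 ⇒ b_1 = 18 − 9 − 3 = 6; all invariant factors of ∂_2 are 1 so no torsion. So H_1 = Z^6.
rank ∂_2 = 3, rank ∂_3 = 0 ⇒ b_2 = 3 − 3 − 0 = 0. So H_2 = 0.

H_0 ≅ Z,  H_1 ≅ Z^6,  H_2 = 0.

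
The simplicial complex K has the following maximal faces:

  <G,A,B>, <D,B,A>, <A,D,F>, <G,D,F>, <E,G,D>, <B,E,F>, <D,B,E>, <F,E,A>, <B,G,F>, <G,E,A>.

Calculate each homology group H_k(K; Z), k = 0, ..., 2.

H_0 ≅ Z,  H_1 ≅ Z/2Z,  H_2 = 0.

Fix the vertex order A < B < D < E < F < G and write every simplex with vertices in increasing order. Then dim K = 2 and the simplices of K are:

  0-simplices (6): A, B, D, E, F, G
  1-simplices (15): AB, AD, AE, AF, AG, BD, BE, BF, BG, DE, DF, DG, EF, EG, FG
  2-simplices (10): ABD, ABG, ADF, AEF, AEG, BDE, BEF, BFG, DEG, DFG

Hence C_0 ≅ Z^6, C_1 ≅ Z^15, C_2 ≅ Z^10.

The boundary map ∂_1: C_1 → C_0 sends each edge [p,q] (with p < q) to q − p. For instance
  ∂BD = D − B.
The resulting 6×15 matrix has rank 5, and its Smith normal form has invariant factors (1,1,1,1,1).

Boundary ∂_2: C_2 → C_1 sends each 2-simplex [p,q,r] to [q,r] − [p,r] + [p,q]. For instance
  ∂BFG = FG − BG + BF,
  ∂ABD = BD − AD + AB.
This gives a 15×10 integer matrix of rank 10; reducing to Smith normal form yields diagonal entries (1,1,1,1,1,1,1,1,1,2).

From H_k ≅ ker(∂_k) / im(∂_{k+1}) we obtain:

  H_0: rank C_0 − rank ∂_1 = 6 − 5 = 1, and the invariant factors of ∂_1 are all 1, so H_0 ≅ Z.
  H_1: rank ker ∂_1 − rank ∂_2 = (15 − 5) − 10 = 0, and ∂_2 has invariant factor 2 > 1, so H_1 ≅ Z/2Z.
  H_2: rank ker ∂_2 − rank ∂_3 = (10 − 10) − 0 = 0, and there is no ∂_3, so H_2 ≅ 0.

(K is a triangulation of the real projective plane RP^2.)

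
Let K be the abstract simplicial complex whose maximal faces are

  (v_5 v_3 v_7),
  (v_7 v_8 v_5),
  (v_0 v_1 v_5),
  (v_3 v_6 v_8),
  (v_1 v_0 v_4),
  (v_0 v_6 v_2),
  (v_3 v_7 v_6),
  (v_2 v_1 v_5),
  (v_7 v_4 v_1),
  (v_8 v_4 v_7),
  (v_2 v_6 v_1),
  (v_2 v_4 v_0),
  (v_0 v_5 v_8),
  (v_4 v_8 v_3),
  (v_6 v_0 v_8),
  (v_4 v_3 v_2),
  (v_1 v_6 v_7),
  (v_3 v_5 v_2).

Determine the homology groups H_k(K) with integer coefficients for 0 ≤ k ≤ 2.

K has 9 vertices, 27 edges, 18 triangles.
rank ∂_0 = 0, rank ∂_1 = 8 ⇒ b_0 = 9 − 0 − 8 = 1; all invariant factors of ∂_1 are 1 so no torsion. So H_0 = Z.
rank ∂_1 = 8, rank ∂_2 = 18 ⇒ b_1 = 27 − 8 − 18 = 1; ∂_2 has invariant factor(s) [2] giving torsion. So H_1 = Z ⊕ Z/2Z.
rank ∂_2 = 18, rank ∂_3 = 0 ⇒ b_2 = 18 − 18 − 0 = 0. So H_2 = 0.

H_0 = Z,  H_1 = Z ⊕ Z/2Z,  H_2 = 0.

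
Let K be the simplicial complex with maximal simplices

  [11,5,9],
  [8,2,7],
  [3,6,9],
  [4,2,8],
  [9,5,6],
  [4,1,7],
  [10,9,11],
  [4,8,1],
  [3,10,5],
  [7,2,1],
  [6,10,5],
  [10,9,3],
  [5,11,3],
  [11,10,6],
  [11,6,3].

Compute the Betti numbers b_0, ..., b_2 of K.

b_0 = 2, b_1 = 1, b_2 = 0.

Order the vertices as 1 < 2 < 3 < 4 < 5 < 6 < 7 < 8 < 9 < 10 < 11. Listing each simplex with vertices in this order, K has dimension 2 with simplices:

  0-simplices (11): [1], [2], [3], [4], [5], [6], [7], [8], [9], [10], [11]
  1-simplices (25): (25 of them)
  2-simplices (15): [1,2,7], [1,4,7], [1,4,8], [2,4,8], [2,7,8], [3,5,10], [3,5,11], [3,6,9], [3,6,11], [3,9,10], [5,6,9], [5,6,10], [5,9,11], [6,10,11], [9,10,11]

Hence C_0 ≅ Z^11, C_1 ≅ Z^25, C_2 ≅ Z^15.

The boundary map ∂_1: C_1 → C_0 maps an edge to its endpoints' difference, ∂[p,q] = q − p. For instance
  ∂[3,10] = [10] − [3].
This gives a 11×25 integer matrix of rank 9; reducing to Smith normal form yields diagonal entries (1,1,1,1,1,1,1,1,1).

∂_2: C_2 → C_1 acts by ∂[p,q,r] = [q,r] − [p,r] + [p,q]. For instance
  ∂[3,5,11] = [5,11] − [3,11] + [3,5],
  ∂[1,4,8] = [4,8] − [1,8] + [1,4].
The resulting 25×15 matrix has rank 15, and its Smith normal form has invariant factors (1,1,1,1,1,1,1,1,1,1,1,1,1,1,2).

From H_k ≅ ker(∂_k) / im(∂_{k+1}) we obtain:

  H_0: rank C_0 − rank ∂_1 = 11 − 9 = 2, and the invariant factors of ∂_1 are all 1, so H_0 ≅ Z^2.
  H_1: rank ker ∂_1 − rank ∂_2 = (25 − 9) − 15 = 1, and ∂_2 has invariant factor 2 > 1, so H_1 ≅ Z × Z/2.
  H_2: rank ker ∂_2 − rank ∂_3 = (15 − 15) − 0 = 0, and there is no ∂_3, so H_2 ≅ 0.

Hence the Betti numbers are b_0 = 2, b_1 = 1, b_2 = 0.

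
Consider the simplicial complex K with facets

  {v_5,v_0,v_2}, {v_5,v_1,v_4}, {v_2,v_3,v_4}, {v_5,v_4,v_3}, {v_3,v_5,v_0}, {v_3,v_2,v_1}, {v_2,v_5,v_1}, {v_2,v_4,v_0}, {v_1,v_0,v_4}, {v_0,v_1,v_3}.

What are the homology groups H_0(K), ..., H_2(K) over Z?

H_0 = Z,  H_1 = Z/2Z,  H_2 = 0.

Order the vertices as v_0 < v_1 < v_2 < v_3 < v_4 < v_5. Listing each simplex with vertices in this order, K has dimension 2 with simplices:

  0-simplices (6): [v_0], [v_1], [v_2], [v_3], [v_4], [v_5]
  1-simplices (15): (15 of them)
  2-simplices (10): [v_0,v_1,v_3], [v_0,v_1,v_4], [v_0,v_2,v_4], [v_0,v_2,v_5], [v_0,v_3,v_5], [v_1,v_2,v_3], [v_1,v_2,v_5], [v_1,v_4,v_5], [v_2,v_3,v_4], [v_3,v_4,v_5]

giving chain groups C_0 ≅ Z^6, C_1 ≅ Z^15, C_2 ≅ Z^10.

Boundary ∂_1: C_1 → C_0 sends each edge [p,q] (with p < q) to q − p. For instance
  ∂[v_1,v_2] = [v_2] − [v_1].
The 6×15 boundary matrix has rank 5 and Smith normal form diag(1,1,1,1,1).

Boundary ∂_2: C_2 → C_1 acts by ∂[p,q,r] = [q,r] − [p,r] + [p,q]. For instance
  ∂[v_0,v_2,v_4] = [v_2,v_4] − [v_0,v_4] + [v_0,v_2],
  ∂[v_3,v_4,v_5] = [v_4,v_5] − [v_3,v_5] + [v_3,v_4].
This gives a 15×10 integer matrix of rank 10; reducing to Smith normal form yields diagonal entries (1,1,1,1,1,1,1,1,1,2).

From H_k ≅ ker(∂_k) / im(∂_{k+1}) we obtain:

  H_0: rank C_0 − rank ∂_1 = 6 − 5 = 1, and the invariant factors of ∂_1 are all 1, so H_0 = Z.
  H_1: rank ker ∂_1 − rank ∂_2 = (15 − 5) − 10 = 0, and ∂_2 has invariant factor 2 > 1, so H_1 = Z/2Z.
  H_2: rank ker ∂_2 − rank ∂_3 = (10 − 10) − 0 = 0, and there is no ∂_3, so H_2 = 0.

As a check, the Euler characteristic is 6 − 15 + 10 = 1, which agrees with 1 − 0 + 0 = 1.
(K is a triangulation of the real projective plane RP^2.)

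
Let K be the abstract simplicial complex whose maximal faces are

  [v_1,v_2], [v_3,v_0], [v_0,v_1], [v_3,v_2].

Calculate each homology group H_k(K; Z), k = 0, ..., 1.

H_0 = Z,  H_1 = Z.

We work with the vertex ordering v_0 < v_1 < v_2 < v_3. The simplices of K, each written with vertices in increasing order, are:

  0-simplices (4): [v_0], [v_1], [v_2], [v_3]
  1-simplices (4): [v_0,v_1], [v_0,v_3], [v_1,v_2], [v_2,v_3]

Hence C_0 ≅ Z^4, C_1 ≅ Z^4.

Boundary ∂_1: C_1 → C_0 is given by ∂[p,q] = [q] − [p].
The 4×4 boundary matrix has rank 3 and Smith normal form diag(1,1,1).

Computing H_k = (kernel of ∂_k) / (image of ∂_{k+1}):

  H_0: rank C_0 − rank ∂_1 = 4 − 3 = 1, and the invariant factors of ∂_1 are all 1, so H_0 ≅ Z.
  H_1: rank ker ∂_1 − rank ∂_2 = (4 − 3) − 0 = 1, and there is no ∂_2, so H_1 ≅ Z.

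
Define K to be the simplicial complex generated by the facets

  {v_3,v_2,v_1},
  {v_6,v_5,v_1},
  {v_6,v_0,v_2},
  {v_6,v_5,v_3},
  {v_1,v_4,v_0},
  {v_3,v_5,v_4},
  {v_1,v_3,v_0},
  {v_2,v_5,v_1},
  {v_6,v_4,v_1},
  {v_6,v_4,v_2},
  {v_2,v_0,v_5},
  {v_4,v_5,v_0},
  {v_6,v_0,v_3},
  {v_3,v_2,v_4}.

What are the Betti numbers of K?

b_0 = 1, b_1 = 2, b_2 = 1.

Order the vertices as v_0 < v_1 < v_2 < v_3 < v_4 < v_5 < v_6. Listing each simplex with vertices in this order, K has dimension 2 with simplices:

  0-simplices (7): [v_0], [v_1], [v_2], [v_3], [v_4], [v_5], [v_6]
  1-simplices (21): (21 of them)
  2-simplices (14): (14 of them)

so the chain groups are C_0 ≅ Z^7, C_1 ≅ Z^21, C_2 ≅ Z^14.

Boundary ∂_1: C_1 → C_0 is given by ∂[p,q] = [q] − [p]. For instance
  ∂[v_0,v_4] = [v_4] − [v_0].
This gives a 7×21 integer matrix of rank 6; reducing to Smith normal form yields diagonal entries (1,1,1,1,1,1).

∂_2: C_2 → C_1 acts by ∂[p,q,r] = [q,r] − [p,r] + [p,q]. For instance
  ∂[v_0,v_2,v_5] = [v_2,v_5] − [v_0,v_5] + [v_0,v_2],
  ∂[v_2,v_4,v_6] = [v_4,v_6] − [v_2,v_6] + [v_2,v_4].
The resulting 21×14 matrix has rank 13, and its Smith normal form has invariant factors (1,1,1,1,1,1,1,1,1,1,1,1,1).

Computing H_k = (kernel of ∂_k) / (image of ∂_{k+1}):

  H_0: rank C_0 − rank ∂_1 = 7 − 6 = 1, and the invariant factors of ∂_1 are all 1, so H_0 ≅ Z.
  H_1: rank ker ∂_1 − rank ∂_2 = (21 − 6) − 13 = 2, and the invariant factors of ∂_2 are all 1, so H_1 ≅ Z^2.
  H_2: rank ker ∂_2 − rank ∂_3 = (14 − 13) − 0 = 1, and there is no ∂_3, so H_2 ≅ Z.

As a check, the Euler characteristic is 7 − 21 + 14 = 0, which agrees with 1 − 2 + 1 = 0.

Hence the Betti numbers are b_0 = 1, b_1 = 2, b_2 = 1.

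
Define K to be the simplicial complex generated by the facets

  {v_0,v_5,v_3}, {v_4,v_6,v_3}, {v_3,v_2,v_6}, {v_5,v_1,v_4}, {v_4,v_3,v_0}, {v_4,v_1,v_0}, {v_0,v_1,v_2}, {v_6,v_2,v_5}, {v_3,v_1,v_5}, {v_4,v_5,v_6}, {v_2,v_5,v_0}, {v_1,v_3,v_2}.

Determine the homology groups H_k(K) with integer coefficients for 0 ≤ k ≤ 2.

H_0 = Z,  H_1 = Z/2,  H_2 = 0.

Take the total order v_0 < v_1 < v_2 < v_3 < v_4 < v_5 < v_6 on the vertex set. Then K (dimension 2) consists of the simplices:

  0-simplices (7): [v_0], [v_1], [v_2], [v_3], [v_4], [v_5], [v_6]
  1-simplices (18): (18 of them)
  2-simplices (12): (12 of them)

so the chain groups are C_0 ≅ Z^7, C_1 ≅ Z^18, C_2 ≅ Z^12.

∂_1: C_1 → C_0 sends each edge [p,q] (with p < q) to q − p.
As a 7×18 matrix over Z this has rank 6, with invariant factors (1,1,1,1,1,1).

∂_2: C_2 → C_1 acts by ∂[p,q,r] = [q,r] − [p,r] + [p,q]. For instance
  ∂[v_2,v_5,v_6] = [v_5,v_6] − [v_2,v_6] + [v_2,v_5],
  ∂[v_1,v_4,v_5] = [v_4,v_5] − [v_1,v_5] + [v_1,v_4].
As a 18×12 matrix over Z this has rank 12, with invariant factors (1,1,1,1,1,1,1,1,1,1,1,2).

Reading off H_k = ker ∂_k / im ∂_{k+1}:

  H_0: rank C_0 − rank ∂_1 = 7 − 6 = 1, and the invariant factors of ∂_1 are all 1, so H_0 ≅ Z.
  H_1: rank ker ∂_1 − rank ∂_2 = (18 − 6) − 12 = 0, and ∂_2 has invariant factor 2 > 1, so H_1 ≅ Z/2.
  H_2: rank ker ∂_2 − rank ∂_3 = (12 − 12) − 0 = 0, and there is no ∂_3, so H_2 ≅ 0.

As a check, the Euler characteristic is 7 − 18 + 12 = 1, which agrees with 1 − 0 + 0 = 1.
(K is a triangulation of the real projective plane RP^2.)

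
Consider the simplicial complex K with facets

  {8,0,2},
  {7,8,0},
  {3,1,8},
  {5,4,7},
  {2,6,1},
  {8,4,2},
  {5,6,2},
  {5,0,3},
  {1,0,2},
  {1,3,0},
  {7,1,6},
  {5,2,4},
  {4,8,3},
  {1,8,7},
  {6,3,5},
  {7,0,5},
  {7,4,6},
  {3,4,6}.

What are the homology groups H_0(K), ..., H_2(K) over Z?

Fix the vertex order 0 < 1 < 2 < 3 < 4 < 5 < 6 < 7 < 8 and write every simplex with vertices in increasing order. Then dim K = 2 and the simplices of K are:

  0-simplices (9): [0], [1], [2], [3], [4], [5], [6], [7], [8]
  1-simplices (27): (27 of them)
  2-simplices (18): [0,1,2], [0,1,3], [0,2,8], [0,3,5], [0,5,7], [0,7,8], [1,2,6], [1,3,8], [1,6,7], [1,7,8], [2,4,5], [2,4,8], [2,5,6], [3,4,6], [3,4,8], [3,5,6], [4,5,7], [4,6,7]

Hence C_0 ≅ Z^9, C_1 ≅ Z^27, C_2 ≅ Z^18.

Boundary ∂_1: C_1 → C_0 is given by ∂[p,q] = [q] − [p]. For instance
  ∂[3,8] = [8] − [3].
The 9×27 boundary matrix has rank 8 and Smith normal form diag(1,1,1,1,1,1,1,1).

Boundary ∂_2: C_2 → C_1 sends each 2-simplex [p,q,r] to [q,r] − [p,r] + [p,q]. For instance
  ∂[0,7,8] = [7,8] − [0,8] + [0,7],
  ∂[3,5,6] = [5,6] − [3,6] + [3,5].
As a 27×18 matrix over Z this has rank 18, with invariant factors (1,1,1,1,1,1,1,1,1,1,1,1,1,1,1,1,1,2).

Computing H_k = (kernel of ∂_k) / (image of ∂_{k+1}):

  H_0: rank C_0 − rank ∂_1 = 9 − 8 = 1, and the invariant factors of ∂_1 are all 1, so H_0 ≅ Z.
  H_1: rank ker ∂_1 − rank ∂_2 = (27 − 8) − 18 = 1, and ∂_2 has invariant factor 2 > 1, so H_1 ≅ Z ⊕ Z/2Z.
  H_2: rank ker ∂_2 − rank ∂_3 = (18 − 18) − 0 = 0, and there is no ∂_3, so H_2 ≅ 0.

H_0 = Z,  H_1 = Z ⊕ Z/2Z,  H_2 = 0.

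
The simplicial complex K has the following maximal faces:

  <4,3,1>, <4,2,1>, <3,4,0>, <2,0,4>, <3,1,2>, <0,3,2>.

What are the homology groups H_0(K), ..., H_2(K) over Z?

H_0 ≅ Z,  H_1 = 0,  H_2 ≅ Z.

Order the vertices as 0 < 1 < 2 < 3 < 4. Listing each simplex with vertices in this order, K has dimension 2 with simplices:

  0-simplices (5): [0], [1], [2], [3], [4]
  1-simplices (9): [0,2], [0,3], [0,4], [1,2], [1,3], [1,4], [2,3], [2,4], [3,4]
  2-simplices (6): [0,2,3], [0,2,4], [0,3,4], [1,2,3], [1,2,4], [1,3,4]

giving chain groups C_0 ≅ Z^5, C_1 ≅ Z^9, C_2 ≅ Z^6.

The boundary map ∂_1: C_1 → C_0 maps an edge to its endpoints' difference, ∂[p,q] = q − p. For instance
  ∂[0,3] = [3] − [0].
The 5×9 boundary matrix has rank 4 and Smith normal form diag(1,1,1,1).

∂_2: C_2 → C_1 maps a triangle to the signed sum of its edges. For instance
  ∂[0,2,4] = [2,4] − [0,4] + [0,2],
  ∂[1,2,3] = [2,3] − [1,3] + [1,2].
As a 9×6 matrix over Z this has rank 5, with invariant factors (1,1,1,1,1).

Reading off H_k = ker ∂_k / im ∂_{k+1}:

  H_0: rank C_0 − rank ∂_1 = 5 − 4 = 1, and the invariant factors of ∂_1 are all 1, so H_0 = Z.
  H_1: rank ker ∂_1 − rank ∂_2 = (9 − 4) − 5 = 0, and the invariant factors of ∂_2 are all 1, so H_1 = 0.
  H_2: rank ker ∂_2 − rank ∂_3 = (6 − 5) − 0 = 1, and there is no ∂_3, so H_2 = Z.

As a check, the Euler characteristic is 5 − 9 + 6 = 2, which agrees with 1 − 0 + 1 = 2.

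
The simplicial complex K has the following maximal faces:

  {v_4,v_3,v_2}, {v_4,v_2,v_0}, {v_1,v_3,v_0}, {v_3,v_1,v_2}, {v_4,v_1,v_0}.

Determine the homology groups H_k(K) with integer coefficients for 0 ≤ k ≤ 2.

Take the total order v_0 < v_1 < v_2 < v_3 < v_4 on the vertex set. Then K (dimension 2) consists of the simplices:

  0-simplices (5): [v_0], [v_1], [v_2], [v_3], [v_4]
  1-simplices (10): [v_0,v_1], [v_0,v_2], [v_0,v_3], [v_0,v_4], [v_1,v_2], [v_1,v_3], [v_1,v_4], [v_2,v_3], [v_2,v_4], [v_3,v_4]
  2-simplices (5): [v_0,v_1,v_3], [v_0,v_1,v_4], [v_0,v_2,v_4], [v_1,v_2,v_3], [v_2,v_3,v_4]

so the chain groups are C_0 ≅ Z^5, C_1 ≅ Z^10, C_2 ≅ Z^5.

Boundary ∂_1: C_1 → C_0 is given by ∂[p,q] = [q] − [p].
As a 5×10 matrix over Z this has rank 4, with invariant factors (1,1,1,1).

The boundary map ∂_2: C_2 → C_1 maps a triangle to the signed sum of its edges. For instance
  ∂[v_0,v_2,v_4] = [v_2,v_4] − [v_0,v_4] + [v_0,v_2],
  ∂[v_2,v_3,v_4] = [v_3,v_4] − [v_2,v_4] + [v_2,v_3].
The resulting 10×5 matrix has rank 5, and its Smith normal form has invariant factors (1,1,1,1,1).

Now H_k = ker ∂_k / im ∂_{k+1}, so:

  H_0: rank C_0 − rank ∂_1 = 5 − 4 = 1, and the invariant factors of ∂_1 are all 1, so H_0 = Z.
  H_1: rank ker ∂_1 − rank ∂_2 = (10 − 4) − 5 = 1, and the invariant factors of ∂_2 are all 1, so H_1 = Z.
  H_2: rank ker ∂_2 − rank ∂_3 = (5 − 5) − 0 = 0, and there is no ∂_3, so H_2 = 0.

H_0 ≅ Z,  H_1 ≅ Z,  H_2 = 0.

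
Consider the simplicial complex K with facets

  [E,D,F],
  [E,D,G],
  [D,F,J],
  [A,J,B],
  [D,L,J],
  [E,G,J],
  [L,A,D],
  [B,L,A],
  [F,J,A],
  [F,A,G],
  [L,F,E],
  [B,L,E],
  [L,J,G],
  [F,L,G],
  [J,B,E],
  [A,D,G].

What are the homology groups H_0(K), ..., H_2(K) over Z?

H_0 ≅ Z,  H_1 ≅ Z^2,  H_2 ≅ Z.

K has 8 vertices, 24 edges, 16 triangles.
rank ∂_0 = 0, rank ∂_1 = 7 ⇒ b_0 = 8 − 0 − 7 = 1; all invariant factors of ∂_1 are 1 so no torsion. So H_0 = Z.
rank ∂_1 = 7, rank ∂_2 = 15 ⇒ b_1 = 24 − 7 − 15 = 2; all invariant factors of ∂_2 are 1 so no torsion. So H_1 = Z^2.
rank ∂_2 = 15, rank ∂_3 = 0 ⇒ b_2 = 16 − 15 − 0 = 1. So H_2 = Z.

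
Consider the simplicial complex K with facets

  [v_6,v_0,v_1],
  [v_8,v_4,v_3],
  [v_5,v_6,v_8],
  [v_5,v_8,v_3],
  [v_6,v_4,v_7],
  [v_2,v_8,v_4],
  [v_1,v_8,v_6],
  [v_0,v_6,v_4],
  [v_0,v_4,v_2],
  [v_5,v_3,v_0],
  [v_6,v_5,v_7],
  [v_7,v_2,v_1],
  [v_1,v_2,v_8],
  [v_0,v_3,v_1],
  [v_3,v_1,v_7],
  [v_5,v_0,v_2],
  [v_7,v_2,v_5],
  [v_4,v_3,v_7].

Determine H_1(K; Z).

We work with the vertex ordering v_0 < v_1 < v_2 < v_3 < v_4 < v_5 < v_6 < v_7 < v_8. The simplices of K, each written with vertices in increasing order, are:

  0-simplices (9): [v_0], [v_1], [v_2], [v_3], [v_4], [v_5], [v_6], [v_7], [v_8]
  1-simplices (27): (27 of them)
  2-simplices (18): (18 of them)

so the chain groups are C_0 ≅ Z^9, C_1 ≅ Z^27, C_2 ≅ Z^18.

The boundary map ∂_1: C_1 → C_0 is given by ∂[p,q] = [q] − [p]. For instance
  ∂[v_3,v_7] = [v_7] − [v_3].
The 9×27 boundary matrix has rank 8 and Smith normal form diag(1,1,1,1,1,1,1,1).

∂_2: C_2 → C_1 sends each 2-simplex [p,q,r] to [q,r] − [p,r] + [p,q]. For instance
  ∂[v_0,v_2,v_5] = [v_2,v_5] − [v_0,v_5] + [v_0,v_2],
  ∂[v_2,v_5,v_7] = [v_5,v_7] − [v_2,v_7] + [v_2,v_5].
The 27×18 boundary matrix has rank 17 and Smith normal form diag(1,1,1,1,1,1,1,1,1,1,1,1,1,1,1,1,1).

Reading off H_k = ker ∂_k / im ∂_{k+1}:

  H_1: rank ker ∂_1 − rank ∂_2 = (27 − 8) − 17 = 2, and the invariant factors of ∂_2 are all 1, so H_1 = Z^2.

H_1 = Z^2.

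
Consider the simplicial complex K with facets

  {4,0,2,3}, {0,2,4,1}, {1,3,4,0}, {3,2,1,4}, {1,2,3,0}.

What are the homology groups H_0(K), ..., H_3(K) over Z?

H_0 ≅ Z,  H_1 = 0,  H_2 = 0,  H_3 ≅ Z.

Take the total order 0 < 1 < 2 < 3 < 4 on the vertex set. Then K (dimension 3) consists of the simplices:

  0-simplices (5): [0], [1], [2], [3], [4]
  1-simplices (10): [0,1], [0,2], [0,3], [0,4], [1,2], [1,3], [1,4], [2,3], [2,4], [3,4]
  2-simplices (10): [0,1,2], [0,1,3], [0,1,4], [0,2,3], [0,2,4], [0,3,4], [1,2,3], [1,2,4], [1,3,4], [2,3,4]
  3-simplices (5): [0,1,2,3], [0,1,2,4], [0,1,3,4], [0,2,3,4], [1,2,3,4]

Hence C_0 ≅ Z^5, C_1 ≅ Z^10, C_2 ≅ Z^10, C_3 ≅ Z^5.

∂_1: C_1 → C_0 is given by ∂[p,q] = [q] − [p]. For instance
  ∂[0,2] = [2] − [0].
This gives a 5×10 integer matrix of rank 4; reducing to Smith normal form yields diagonal entries (1,1,1,1).

Boundary ∂_2: C_2 → C_1 sends each 2-simplex [p,q,r] to [q,r] − [p,r] + [p,q]. For instance
  ∂[0,1,2] = [1,2] − [0,2] + [0,1],
  ∂[0,2,4] = [2,4] − [0,4] + [0,2].
The resulting 10×10 matrix has rank 6, and its Smith normal form has invariant factors (1,1,1,1,1,1).

∂_3: C_3 → C_2 sends each 3-simplex σ to the alternating sum Σ_i (−1)^i (σ with its i-th vertex removed). For instance
  ∂[1,2,3,4] = [2,3,4] − [1,3,4] + [1,2,4] − [1,2,3],
  ∂[0,2,3,4] = [2,3,4] − [0,3,4] + [0,2,4] − [0,2,3].
As a 10×5 matrix over Z this has rank 4, with invariant factors (1,1,1,1).

From H_k ≅ ker(∂_k) / im(∂_{k+1}) we obtain:

  H_0: rank C_0 − rank ∂_1 = 5 − 4 = 1, and the invariant factors of ∂_1 are all 1, so H_0 = Z.
  H_1: rank ker ∂_1 − rank ∂_2 = (10 − 4) − 6 = 0, and the invariant factors of ∂_2 are all 1, so H_1 = 0.
  H_2: rank ker ∂_2 − rank ∂_3 = (10 − 6) − 4 = 0, and the invariant factors of ∂_3 are all 1, so H_2 = 0.
  H_3: rank ker ∂_3 − rank ∂_4 = (5 − 4) − 0 = 1, and there is no ∂_4, so H_3 = Z.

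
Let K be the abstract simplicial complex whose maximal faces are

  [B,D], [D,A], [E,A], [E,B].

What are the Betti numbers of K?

b_0 = 1, b_1 = 1.

Fix the vertex order A < B < D < E and write every simplex with vertices in increasing order. Then dim K = 1 and the simplices of K are:

  0-simplices (4): A, B, D, E
  1-simplices (4): AD, AE, BD, BE

Hence C_0 ≅ Z^4, C_1 ≅ Z^4.

∂_1: C_1 → C_0 is given by ∂[p,q] = [q] − [p]. For instance
  ∂AD = D − A.
The 4×4 boundary matrix has rank 3 and Smith normal form diag(1,1,1).

Now H_k = ker ∂_k / im ∂_{k+1}, so:

  H_0: rank C_0 − rank ∂_1 = 4 − 3 = 1, and the invariant factors of ∂_1 are all 1, so H_0 ≅ Z.
  H_1: rank ker ∂_1 − rank ∂_2 = (4 − 3) − 0 = 1, and there is no ∂_2, so H_1 ≅ Z.

(K is a triangulation of the circle S^1.)

Hence the Betti numbers are b_0 = 1, b_1 = 1.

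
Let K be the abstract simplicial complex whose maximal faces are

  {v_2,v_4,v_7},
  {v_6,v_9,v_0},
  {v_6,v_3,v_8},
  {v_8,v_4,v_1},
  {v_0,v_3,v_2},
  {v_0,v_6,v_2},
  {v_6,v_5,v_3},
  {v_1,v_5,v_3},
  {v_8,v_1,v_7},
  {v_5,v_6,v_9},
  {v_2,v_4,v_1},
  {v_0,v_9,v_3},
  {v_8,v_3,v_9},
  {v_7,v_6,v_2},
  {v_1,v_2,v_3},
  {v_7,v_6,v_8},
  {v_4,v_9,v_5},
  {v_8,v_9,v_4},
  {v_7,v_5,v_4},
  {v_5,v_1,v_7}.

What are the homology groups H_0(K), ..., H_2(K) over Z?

H_0 ≅ Z,  H_1 ≅ Z × Z/2,  H_2 = 0.

Order the vertices as v_0 < v_1 < v_2 < v_3 < v_4 < v_5 < v_6 < v_7 < v_8 < v_9. Listing each simplex with vertices in this order, K has dimension 2 with simplices:

  0-simplices (10): [v_0], [v_1], [v_2], [v_3], [v_4], [v_5], [v_6], [v_7], [v_8], [v_9]
  1-simplices (30): (30 of them)
  2-simplices (20): (20 of them)

Hence C_0 ≅ Z^10, C_1 ≅ Z^30, C_2 ≅ Z^20.

The boundary map ∂_1: C_1 → C_0 is given by ∂[p,q] = [q] − [p].
As a 10×30 matrix over Z this has rank 9, with invariant factors (1,1,1,1,1,1,1,1,1).

∂_2: C_2 → C_1 acts by ∂[p,q,r] = [q,r] − [p,r] + [p,q]. For instance
  ∂[v_4,v_5,v_7] = [v_5,v_7] − [v_4,v_7] + [v_4,v_5],
  ∂[v_4,v_5,v_9] = [v_5,v_9] − [v_4,v_9] + [v_4,v_5].
The resulting 30×20 matrix has rank 20, and its Smith normal form has invariant factors (1,1,1,1,1,1,1,1,1,1,1,1,1,1,1,1,1,1,1,2).

Now H_k = ker ∂_k / im ∂_{k+1}, so:

  H_0: rank C_0 − rank ∂_1 = 10 − 9 = 1, and the invariant factors of ∂_1 are all 1, so H_0 = Z.
  H_1: rank ker ∂_1 − rank ∂_2 = (30 − 9) − 20 = 1, and ∂_2 has invariant factor 2 > 1, so H_1 = Z × Z/2.
  H_2: rank ker ∂_2 − rank ∂_3 = (20 − 20) − 0 = 0, and there is no ∂_3, so H_2 = 0.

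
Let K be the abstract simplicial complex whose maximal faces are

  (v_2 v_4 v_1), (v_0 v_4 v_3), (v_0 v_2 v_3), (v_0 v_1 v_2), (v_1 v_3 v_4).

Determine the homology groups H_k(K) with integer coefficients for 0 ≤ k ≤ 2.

H_0 ≅ Z,  H_1 ≅ Z,  H_2 = 0.

Fix the vertex order v_0 < v_1 < v_2 < v_3 < v_4 and write every simplex with vertices in increasing order. Then dim K = 2 and the simplices of K are:

  0-simplices (5): [v_0], [v_1], [v_2], [v_3], [v_4]
  1-simplices (10): [v_0,v_1], [v_0,v_2], [v_0,v_3], [v_0,v_4], [v_1,v_2], [v_1,v_3], [v_1,v_4], [v_2,v_3], [v_2,v_4], [v_3,v_4]
  2-simplices (5): [v_0,v_1,v_2], [v_0,v_2,v_3], [v_0,v_3,v_4], [v_1,v_2,v_4], [v_1,v_3,v_4]

giving chain groups C_0 ≅ Z^5, C_1 ≅ Z^10, C_2 ≅ Z^5.

Boundary ∂_1: C_1 → C_0 maps an edge to its endpoints' difference, ∂[p,q] = q − p. For instance
  ∂[v_0,v_2] = [v_2] − [v_0].
The 5×10 boundary matrix has rank 4 and Smith normal form diag(1,1,1,1).

∂_2: C_2 → C_1 sends each 2-simplex [p,q,r] to [q,r] − [p,r] + [p,q]. For instance
  ∂[v_0,v_1,v_2] = [v_1,v_2] − [v_0,v_2] + [v_0,v_1],
  ∂[v_0,v_3,v_4] = [v_3,v_4] − [v_0,v_4] + [v_0,v_3].
As a 10×5 matrix over Z this has rank 5, with invariant factors (1,1,1,1,1).

Computing H_k = (kernel of ∂_k) / (image of ∂_{k+1}):

  H_0: rank C_0 − rank ∂_1 = 5 − 4 = 1, and the invariant factors of ∂_1 are all 1, so H_0 ≅ Z.
  H_1: rank ker ∂_1 − rank ∂_2 = (10 − 4) − 5 = 1, and the invariant factors of ∂_2 are all 1, so H_1 ≅ Z.
  H_2: rank ker ∂_2 − rank ∂_3 = (5 − 5) − 0 = 0, and there is no ∂_3, so H_2 ≅ 0.

As a check, the Euler characteristic is 5 − 10 + 5 = 0, which agrees with 1 − 1 + 0 = 0.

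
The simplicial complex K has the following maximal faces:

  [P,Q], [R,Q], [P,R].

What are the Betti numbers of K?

Order the vertices as P < Q < R. Listing each simplex with vertices in this order, K has dimension 1 with simplices:

  0-simplices (3): P, Q, R
  1-simplices (3): PQ, PR, QR

Hence C_0 ≅ Z^3, C_1 ≅ Z^3.

∂_1: C_1 → C_0 is given by ∂[p,q] = [q] − [p]. For instance
  ∂PR = R − P.
The resulting 3×3 matrix has rank 2, and its Smith normal form has invariant factors (1,1).

Now H_k = ker ∂_k / im ∂_{k+1}, so:

  H_0: rank C_0 − rank ∂_1 = 3 − 2 = 1, and the invariant factors of ∂_1 are all 1, so H_0 ≅ Z.
  H_1: rank ker ∂_1 − rank ∂_2 = (3 − 2) − 0 = 1, and there is no ∂_2, so H_1 ≅ Z.

Hence the Betti numbers are b_0 = 1, b_1 = 1.

b_0 = 1, b_1 = 1.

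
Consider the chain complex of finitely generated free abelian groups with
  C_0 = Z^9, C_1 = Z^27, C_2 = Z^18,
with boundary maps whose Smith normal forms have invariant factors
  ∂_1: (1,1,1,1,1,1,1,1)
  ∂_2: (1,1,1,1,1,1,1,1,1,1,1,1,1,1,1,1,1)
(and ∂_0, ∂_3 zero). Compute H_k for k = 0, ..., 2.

H_0: b_0 = 9 − 0 − 8 = 1; torsion from ∂_1 factors > 1: none. So H_0 ≅ Z.
H_1: b_1 = 27 − 8 − 17 = 2; torsion from ∂_2 factors > 1: none. So H_1 ≅ Z^2.
H_2: b_2 = 18 − 17 − 0 = 1; torsion from ∂_3 factors > 1: none. So H_2 ≅ Z.

H_0 ≅ Z,  H_1 ≅ Z^2,  H_2 ≅ Z.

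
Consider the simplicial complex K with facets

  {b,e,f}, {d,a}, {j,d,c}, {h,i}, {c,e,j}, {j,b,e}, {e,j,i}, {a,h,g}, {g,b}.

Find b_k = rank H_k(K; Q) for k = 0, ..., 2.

Fix the vertex order a < b < c < d < e < f < g < h < i < j and write every simplex with vertices in increasing order. Then dim K = 2 and the simplices of K are:

  0-simplices (10): a, b, c, d, e, f, g, h, i, j
  1-simplices (17): ad, ag, ah, be, bf, bg, bj, cd, ce, cj, dj, ef, ei, ej, gh, hi, ij
  2-simplices (6): agh, bef, bej, cdj, cej, eij

giving chain groups C_0 ≅ Z^10, C_1 ≅ Z^17, C_2 ≅ Z^6.

The boundary map ∂_1: C_1 → C_0 maps an edge to its endpoints' difference, ∂[p,q] = q − p. For instance
  ∂be = e − b.
The resulting 10×17 matrix has rank 9, and its Smith normal form has invariant factors (1,1,1,1,1,1,1,1,1).

∂_2: C_2 → C_1 maps a triangle to the signed sum of its edges. For instance
  ∂cdj = dj − cj + cd,
  ∂eij = ij − ej + ei.
The resulting 17×6 matrix has rank 6, and its Smith normal form has invariant factors (1,1,1,1,1,1).

Now H_k = ker ∂_k / im ∂_{k+1}, so:

  H_0: rank C_0 − rank ∂_1 = 10 − 9 = 1, and the invariant factors of ∂_1 are all 1, so H_0 = Z.
  H_1: rank ker ∂_1 − rank ∂_2 = (17 − 9) − 6 = 2, and the invariant factors of ∂_2 are all 1, so H_1 = Z^2.
  H_2: rank ker ∂_2 − rank ∂_3 = (6 − 6) − 0 = 0, and there is no ∂_3, so H_2 = 0.

Hence the Betti numbers are b_0 = 1, b_1 = 2, b_2 = 0.

b_0 = 1, b_1 = 2, b_2 = 0.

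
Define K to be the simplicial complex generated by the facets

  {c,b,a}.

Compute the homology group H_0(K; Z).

H_0 = Z.

Order the vertices as a < b < c. Listing each simplex with vertices in this order, K has dimension 2 with simplices:

  0-simplices (3): a, b, c
  1-simplices (3): ab, ac, bc
  2-simplices (1): abc

giving chain groups C_0 ≅ Z^3, C_1 ≅ Z^3, C_2 ≅ Z^1.

The boundary map ∂_1: C_1 → C_0 is given by ∂[p,q] = [q] − [p].
This gives a 3×3 integer matrix of rank 2; reducing to Smith normal form yields diagonal entries (1,1).

∂_2: C_2 → C_1 sends each 2-simplex [p,q,r] to [q,r] − [p,r] + [p,q]. For instance
  ∂abc = bc − ac + ab.
The resulting 3×1 matrix has rank 1, and its Smith normal form has invariant factors (1).

Now H_k = ker ∂_k / im ∂_{k+1}, so:

  H_0: rank C_0 − rank ∂_1 = 3 − 2 = 1, and the invariant factors of ∂_1 are all 1, so H_0 = Z.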